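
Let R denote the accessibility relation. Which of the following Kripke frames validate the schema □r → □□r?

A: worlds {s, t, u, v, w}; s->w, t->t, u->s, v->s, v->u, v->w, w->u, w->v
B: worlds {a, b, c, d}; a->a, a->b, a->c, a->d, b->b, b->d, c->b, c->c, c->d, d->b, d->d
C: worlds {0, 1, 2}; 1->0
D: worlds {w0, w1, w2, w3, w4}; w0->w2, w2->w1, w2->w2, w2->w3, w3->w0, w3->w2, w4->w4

The schema corresponds to transitivity: ∀x ∀y ∀z (Rxy ∧ Ryz → Rxz).
A: fails — Rwu and Rus but not Rws.
B: ✓.
C: ✓.
D: fails — Rw3w2 and Rw2w1 but not Rw3w1.
Valid on: B, C.

B, C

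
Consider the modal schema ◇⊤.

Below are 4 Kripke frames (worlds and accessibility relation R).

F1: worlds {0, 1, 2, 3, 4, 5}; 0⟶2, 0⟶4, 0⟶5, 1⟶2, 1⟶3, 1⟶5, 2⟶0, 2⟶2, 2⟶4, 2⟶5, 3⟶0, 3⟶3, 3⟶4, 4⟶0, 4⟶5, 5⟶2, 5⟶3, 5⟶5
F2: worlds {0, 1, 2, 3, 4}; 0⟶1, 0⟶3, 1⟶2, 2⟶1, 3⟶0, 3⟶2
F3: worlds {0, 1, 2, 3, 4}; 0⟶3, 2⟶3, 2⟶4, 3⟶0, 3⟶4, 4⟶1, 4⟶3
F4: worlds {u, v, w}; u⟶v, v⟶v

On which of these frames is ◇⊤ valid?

The schema corresponds to seriality: ∀x ∃y Rxy.
F1: holds.
F2: fails — world 4 has no successor.
F3: fails — world 1 has no successor.
F4: fails — world w has no successor.
Valid on: F1.

F1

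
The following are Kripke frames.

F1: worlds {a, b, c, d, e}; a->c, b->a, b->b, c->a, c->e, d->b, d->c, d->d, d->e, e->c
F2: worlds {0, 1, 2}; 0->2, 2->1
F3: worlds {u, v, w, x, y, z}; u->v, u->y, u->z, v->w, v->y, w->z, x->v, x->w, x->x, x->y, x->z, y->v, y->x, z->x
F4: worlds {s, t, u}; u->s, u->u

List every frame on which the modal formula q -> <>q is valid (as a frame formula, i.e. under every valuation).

This is the axiom for reflexivity; its first-order frame correspondent is forall x Rxx.
F1: fails — world a does not see itself.
F2: fails — world 0 does not see itself.
F3: fails — world u does not see itself.
F4: fails — world s does not see itself.
Valid on no frame.

none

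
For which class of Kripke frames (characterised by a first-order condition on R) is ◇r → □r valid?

partial functionality: ∀x ∀y ∀z (Rxy ∧ Rxz → y = z)

Suppose ◇r→□r is valid. Take Rxy, Rxz and set V(r)={y}. Then ◇r at x, so □r at x, so r at z, i.e. z=y.
Conversely, on a frame with partial functionality the schema holds at every world under every valuation.
So the correspondent is partial functionality.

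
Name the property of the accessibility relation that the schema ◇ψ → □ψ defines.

Suppose ◇ψ→□ψ is valid. Take Rxy, Rxz and set V(ψ)={y}. Then ◇ψ at x, so □ψ at x, so ψ at z, i.e. z=y.
Conversely, on a frame with partial functionality the schema holds at every world under every valuation.
Frame condition: ∀x ∀y ∀z (Rxy ∧ Rxz → y = z).

partial functionality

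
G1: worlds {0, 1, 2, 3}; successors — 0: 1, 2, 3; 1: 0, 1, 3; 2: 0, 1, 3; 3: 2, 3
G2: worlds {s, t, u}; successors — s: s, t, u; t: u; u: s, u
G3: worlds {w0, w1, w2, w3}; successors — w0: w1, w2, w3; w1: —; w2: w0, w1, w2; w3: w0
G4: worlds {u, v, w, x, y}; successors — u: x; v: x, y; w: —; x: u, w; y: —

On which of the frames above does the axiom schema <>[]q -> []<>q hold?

Frame correspondent (Sahlqvist): forall x forall y forall z (Rxy & Rxz -> exists w (Ryw & Rzw)) — i.e. convergence.
G1: ✓.
G2: ✓.
G3: fails — Rw0w1 and Rw0w1 but w1 and w1 have no common successor.
G4: fails — Rvx and Rvy but x and y have no common successor.

G1, G2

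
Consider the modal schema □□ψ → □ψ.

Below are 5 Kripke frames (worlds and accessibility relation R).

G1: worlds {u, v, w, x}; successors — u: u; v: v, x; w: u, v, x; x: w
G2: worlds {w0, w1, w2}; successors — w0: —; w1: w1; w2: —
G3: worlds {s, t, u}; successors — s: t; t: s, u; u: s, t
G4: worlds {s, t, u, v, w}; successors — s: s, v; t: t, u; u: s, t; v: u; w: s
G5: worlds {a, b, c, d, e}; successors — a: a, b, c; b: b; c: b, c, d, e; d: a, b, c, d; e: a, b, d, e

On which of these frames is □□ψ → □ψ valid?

G2, G5

This is the axiom for density; its first-order frame correspondent is ∀x ∀y (Rxy → ∃z (Rxz ∧ Rzy)).
G1: fails — Rxw but no z with Rxz and Rzw.
G2: holds.
G3: fails — Rtu but no z with Rtz and Rzu.
G4: fails — Rvu but no z with Rvz and Rzu.
G5: holds.
Valid on: G2, G5.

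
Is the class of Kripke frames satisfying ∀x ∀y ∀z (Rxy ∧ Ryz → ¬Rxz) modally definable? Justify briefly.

No — not modally definable

If a class were modally definable it would be closed under surjective bounded morphisms (Goldblatt–Thomason).
The 5-cycle (worlds 0,1,2,3,4 with 0→1→2→3→4→0) is intransitive. Mapping every world to a single reflexive point • is a surjective bounded morphism; the reflexive point is not intransitive (R••∧R•• but R••).
So no modal formula (or set of formulas) defines exactly the intransitive frames.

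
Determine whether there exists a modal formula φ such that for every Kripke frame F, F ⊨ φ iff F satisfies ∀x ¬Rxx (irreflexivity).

No — not modally definable

Any modally definable frame class is closed under surjective bounded morphisms.
The 3-cycle (worlds s,t,u with s→t→u→s) is irreflexive, and the map sending every world to a single reflexive point • is a surjective bounded morphism (forth: every edge maps to (•,•); back: every world has a successor). So any modal formula valid on the 3-cycle is also valid on the reflexive point, which is not irreflexive.
Hence irreflexivity is not modally definable.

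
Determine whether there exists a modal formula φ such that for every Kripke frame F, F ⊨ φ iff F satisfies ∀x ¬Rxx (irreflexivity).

If a class were modally definable it would be closed under surjective bounded morphisms (Goldblatt–Thomason).
The 4-cycle (worlds 0,1,2,3 with 0→1→2→3→0) is irreflexive, and the map sending every world to a single reflexive point • is a surjective bounded morphism (forth: every edge maps to (•,•); back: every world has a successor). So any modal formula valid on the 4-cycle is also valid on the reflexive point, which is not irreflexive.
So the class is not modally definable.

No — not modally definable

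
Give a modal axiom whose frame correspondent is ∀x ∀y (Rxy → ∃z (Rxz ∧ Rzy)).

□□ψ → □ψ

This is density; the standard corresponding axiom is C4: □□ψ → □ψ.
Suppose □□ψ→□ψ is valid. Take Rxy and set V(ψ)={w : xR²w}. Then □□ψ at x, so □ψ at x, so ψ at y, i.e. ∃z(Rxz∧Rzy).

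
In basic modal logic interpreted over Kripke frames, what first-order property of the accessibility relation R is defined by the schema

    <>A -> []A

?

Suppose ◇A→□A is valid. Take Rxy, Rxz and set V(A)={y}. Then ◇A at x, so □A at x, so A at z, i.e. z=y.

Partial functionality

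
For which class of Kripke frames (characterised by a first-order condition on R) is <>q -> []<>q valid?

Suppose ◇q→□◇q is valid. Take Rxy, Rxz and set V(q)={y}. Then ◇q at x, so □◇q at x, so ◇q at z, so some w with Rzw has q; w=y, i.e. Rzy. By symmetry of the argument, Ryz.

The Euclidean property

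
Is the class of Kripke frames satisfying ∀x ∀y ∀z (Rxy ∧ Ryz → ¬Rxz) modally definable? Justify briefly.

Any modally definable frame class is closed under surjective bounded morphisms.
The 7-cycle (worlds w0,w1,w2,w3,w4,w5,w6 with w0→w1→w2→w3→w4→w5→w6→w0) is intransitive. Mapping every world to a single reflexive point • is a surjective bounded morphism; the reflexive point is not intransitive (R••∧R•• but R••).
So no modal formula (or set of formulas) defines exactly the intransitive frames.

No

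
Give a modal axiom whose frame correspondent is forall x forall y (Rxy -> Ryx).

The condition is symmetry. The B schema q → □◇q defines it.
Suppose q→□◇q is valid. Take Rxy and set V(q)={x}. Then q at x, so □◇q at x, so ◇q at y, so some z with Ryz has q; z=x, i.e. Ryx.

q → □◇q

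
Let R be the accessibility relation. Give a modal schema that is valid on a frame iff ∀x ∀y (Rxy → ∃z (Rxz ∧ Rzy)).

□□r → □r

A defining formula is □□r → □r (the C4 axiom).
Suppose □□r→□r is valid. Take Rxy and set V(r)={w : xR²w}. Then □□r at x, so □r at x, so r at y, i.e. ∃z(Rxz∧Rzy).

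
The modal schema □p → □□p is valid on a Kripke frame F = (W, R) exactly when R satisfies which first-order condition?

Suppose □p→□□p is valid. Take Rxy, Ryz and set V(p)={w : Rxw}. Then □p at x, so □□p at x, so □p at y, so p at z, i.e. Rxz.
Conversely, on a frame with transitivity the schema holds at every world under every valuation.
Frame condition: ∀x ∀y ∀z (Rxy ∧ Ryz → Rxz).

Transitivity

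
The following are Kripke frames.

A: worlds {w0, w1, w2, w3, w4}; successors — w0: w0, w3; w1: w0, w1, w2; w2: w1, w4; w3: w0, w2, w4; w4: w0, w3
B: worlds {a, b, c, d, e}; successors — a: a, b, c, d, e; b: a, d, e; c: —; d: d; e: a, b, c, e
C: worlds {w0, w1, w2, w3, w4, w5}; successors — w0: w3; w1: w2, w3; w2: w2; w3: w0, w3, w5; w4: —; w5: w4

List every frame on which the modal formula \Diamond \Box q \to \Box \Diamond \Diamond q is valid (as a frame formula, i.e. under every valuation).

The schema corresponds to a generalized confluence (Geach) condition: \forall x \forall y \forall z ((xRy \wedge xRz) \to \exists w (yRw \wedge z R^2 w)).
A: condition met.
B: fails — aRa, aRc but no w with aRw and cR²w.
C: fails — w1Rw2, w1Rw3 but no w with w2Rw and w3R²w.
Valid on: A.

A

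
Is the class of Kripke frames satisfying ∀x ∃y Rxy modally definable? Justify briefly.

Yes: it is seriality, defined by the D schema □p → ◇p.
Suppose □p→◇p is valid. At any x set V(p)=W. Then □p at x, so ◇p at x, so x has a successor.

Definable; □p → ◇p defines it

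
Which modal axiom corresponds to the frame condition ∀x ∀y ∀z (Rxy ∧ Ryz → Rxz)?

□r → □□r

A defining formula is □r → □□r (the 4 axiom).
Suppose □r→□□r is valid. Take Rxy, Ryz and set V(r)={w : Rxw}. Then □r at x, so □□r at x, so □r at y, so r at z, i.e. Rxz.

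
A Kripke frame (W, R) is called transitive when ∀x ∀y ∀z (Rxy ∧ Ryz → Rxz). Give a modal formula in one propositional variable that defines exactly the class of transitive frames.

□s → □□s

The condition is transitivity. The 4 schema □s → □□s defines it.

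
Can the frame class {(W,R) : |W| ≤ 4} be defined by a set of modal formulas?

Not modally definable

If a class were modally definable it would be closed under disjoint unions (Goldblatt–Thomason).
Any modal formula valid on each of 5 disjoint one-world frames is valid on their disjoint union (validity is preserved under disjoint unions). Each one-world frame has |W|=1≤4, but the union has |W|=5.
Hence having at most 4 worlds is not modally definable.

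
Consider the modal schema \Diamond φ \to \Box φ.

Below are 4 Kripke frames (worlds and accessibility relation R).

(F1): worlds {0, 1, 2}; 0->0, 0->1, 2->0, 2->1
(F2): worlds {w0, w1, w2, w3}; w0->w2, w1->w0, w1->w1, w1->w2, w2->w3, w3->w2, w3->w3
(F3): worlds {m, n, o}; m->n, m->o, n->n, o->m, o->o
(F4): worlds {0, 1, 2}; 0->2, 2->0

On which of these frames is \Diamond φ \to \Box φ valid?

(F4)

Frame correspondent (Sahlqvist): \forall x \forall y \forall z (Rxy \wedge Rxz \to y = z) — i.e. partial functionality.
(F1): fails — 0 sees both 0 and 1.
(F2): fails — w1 sees both w0 and w1.
(F3): fails — m sees both n and o.
(F4): holds.
Valid on: (F4).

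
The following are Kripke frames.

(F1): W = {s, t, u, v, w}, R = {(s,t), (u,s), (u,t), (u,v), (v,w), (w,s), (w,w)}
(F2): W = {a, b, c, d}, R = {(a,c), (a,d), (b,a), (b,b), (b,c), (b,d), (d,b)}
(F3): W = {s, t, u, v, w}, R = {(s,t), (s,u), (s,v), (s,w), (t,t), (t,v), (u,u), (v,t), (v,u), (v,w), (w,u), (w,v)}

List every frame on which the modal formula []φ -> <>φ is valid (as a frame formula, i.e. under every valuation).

(F3)

The schema corresponds to seriality: forall x exists y Rxy.
(F1): fails — world t has no successor.
(F2): fails — world c has no successor.
(F3): condition met.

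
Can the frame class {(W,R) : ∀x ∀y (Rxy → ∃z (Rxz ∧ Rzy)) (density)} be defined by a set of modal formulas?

Definable; □□p → □p defines it

Yes: it is density, defined by the C4 schema □□p → □p.
Suppose □□p→□p is valid. Take Rxy and set V(p)={w : xR²w}. Then □□p at x, so □p at x, so p at y, i.e. ∃z(Rxz∧Rzy).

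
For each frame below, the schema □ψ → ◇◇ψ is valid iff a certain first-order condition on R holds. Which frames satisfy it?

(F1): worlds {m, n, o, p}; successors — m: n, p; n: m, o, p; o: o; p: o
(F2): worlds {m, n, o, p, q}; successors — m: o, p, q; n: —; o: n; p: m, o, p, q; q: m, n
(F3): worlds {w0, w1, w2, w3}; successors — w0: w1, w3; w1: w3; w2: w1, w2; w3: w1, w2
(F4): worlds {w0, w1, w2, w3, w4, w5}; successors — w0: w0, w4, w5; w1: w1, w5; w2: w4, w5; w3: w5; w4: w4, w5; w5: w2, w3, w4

(F1)

This is the axiom for a generalized confluence (Geach) condition; its first-order frame correspondent is ∀x ∃w (xRw ∧ xR²w).
(F1): ✓.
(F2): fails — at n but no w with nRw and nR²w.
(F3): fails — at w1 but no w with w1Rw and w1R²w.
(F4): fails — at w3 but no w with w3Rw and w3R²w.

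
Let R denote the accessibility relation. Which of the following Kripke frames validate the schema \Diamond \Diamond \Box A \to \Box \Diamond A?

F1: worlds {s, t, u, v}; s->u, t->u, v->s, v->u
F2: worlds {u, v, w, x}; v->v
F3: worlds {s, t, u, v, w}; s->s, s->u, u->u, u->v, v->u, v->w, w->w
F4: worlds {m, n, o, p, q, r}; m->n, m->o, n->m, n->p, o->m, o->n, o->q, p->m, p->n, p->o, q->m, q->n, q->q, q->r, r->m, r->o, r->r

The schema corresponds to a generalized confluence (Geach) condition: \forall x \forall y \forall z ((x R^2 y \wedge xRz) \to \exists w (yRw \wedge zRw)).
F1: fails — vR²u, vRs but no w with uRw and sRw.
F2: condition met.
F3: fails — uR²w, uRu but no w* with wRw* and uRw*.
F4: fails — mR²m, mRn but no w with mRw and nRw.

F2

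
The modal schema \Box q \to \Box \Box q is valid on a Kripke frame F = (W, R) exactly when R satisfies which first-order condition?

Suppose □q→□□q is valid. Take Rxy, Ryz and set V(q)={w : Rxw}. Then □q at x, so □□q at x, so □q at y, so q at z, i.e. Rxz.
Conversely, any frame satisfying \forall x \forall y \forall z (Rxy \wedge Ryz \to Rxz) validates the schema.
Frame condition: \forall x \forall y \forall z (Rxy \wedge Ryz \to Rxz).

Transitivity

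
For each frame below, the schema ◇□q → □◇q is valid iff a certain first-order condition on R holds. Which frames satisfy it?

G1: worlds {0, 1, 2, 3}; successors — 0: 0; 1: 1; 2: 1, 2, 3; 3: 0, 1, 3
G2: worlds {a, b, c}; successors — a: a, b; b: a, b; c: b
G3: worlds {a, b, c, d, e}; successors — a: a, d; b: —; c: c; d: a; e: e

The schema corresponds to convergence: ∀x ∀y ∀z (Rxy ∧ Rxz → ∃w (Ryw ∧ Rzw)).
G1: fails — R31 and R30 but 1 and 0 have no common successor.
G2: satisfies the condition.
G3: satisfies the condition.

G2, G3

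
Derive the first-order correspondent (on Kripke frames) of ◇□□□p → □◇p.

This is a Sahlqvist (Geach-type) schema ◇^1□^3p → □^1◇^1p.
Minimal-valuation argument: fix x; take any y with xR^1y and any z with xR^1z. Set V(p) to the set of worlds R-reachable from y in exactly 3 steps. Then □^3p holds at y, so the antecedent holds at x; validity forces ◇^1p at z, giving a w with zR^1w and yR^3w.
First-order correspondent: ∀x ∀y ∀z ((xRy ∧ xRz) → ∃w (yR³w ∧ zRw)).

∀x ∀y ∀z ((xRy ∧ xRz) → ∃w (yR³w ∧ zRw))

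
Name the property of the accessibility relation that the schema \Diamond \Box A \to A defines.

This is a form of the B axiom.
It corresponds to symmetry: \forall x \forall y (Rxy \to Ryx).

symmetry: \forall x \forall y (Rxy \to Ryx)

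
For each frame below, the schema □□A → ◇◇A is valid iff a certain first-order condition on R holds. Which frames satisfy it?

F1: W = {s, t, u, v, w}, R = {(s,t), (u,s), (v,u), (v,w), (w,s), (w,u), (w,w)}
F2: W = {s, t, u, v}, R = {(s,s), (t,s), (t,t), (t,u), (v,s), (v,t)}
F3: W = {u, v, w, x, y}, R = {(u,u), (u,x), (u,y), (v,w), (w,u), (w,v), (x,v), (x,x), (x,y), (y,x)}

This is the axiom for a generalized confluence (Geach) condition; its first-order frame correspondent is ∀x ∃w (xR²w ∧ xR²w).
F1: fails — at s but no w* with sR²w* and sR²w*.
F2: fails — at u but no w with uR²w and uR²w.
F3: holds.
Valid on: F3.

F3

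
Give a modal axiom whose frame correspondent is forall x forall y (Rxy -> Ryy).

A defining formula is □(□p → p) (the T□ axiom).
Suppose □(□p→p) is valid. Take Rxy and set V(p)={w : Ryw}. Then at y, □p holds; since □(□p→p) at x, □p→p at y, so p at y, i.e. Ryy.

□(□p → p)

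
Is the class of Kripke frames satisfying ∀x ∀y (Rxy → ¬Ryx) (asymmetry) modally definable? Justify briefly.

Not modally definable

Any modally definable frame class is closed under surjective bounded morphisms.
The 4-cycle (worlds 0,1,2,3 with 0→1→2→3→0) is asymmetric. Mapping every world to a single reflexive point • is a surjective bounded morphism, and the reflexive point is not asymmetric (R•• but asymmetry requires ¬R••).
So the class is not modally definable.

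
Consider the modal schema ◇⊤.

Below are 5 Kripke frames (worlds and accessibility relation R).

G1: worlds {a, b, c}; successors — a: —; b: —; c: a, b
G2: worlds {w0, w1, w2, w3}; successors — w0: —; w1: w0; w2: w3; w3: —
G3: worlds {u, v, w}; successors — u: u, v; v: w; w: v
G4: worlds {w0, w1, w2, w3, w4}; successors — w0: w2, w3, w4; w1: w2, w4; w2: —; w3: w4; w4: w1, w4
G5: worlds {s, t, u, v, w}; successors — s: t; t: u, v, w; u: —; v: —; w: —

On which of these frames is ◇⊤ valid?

G3

This is the axiom for seriality; its first-order frame correspondent is ∀x ∃y Rxy.
G1: fails — world a has no successor.
G2: fails — world w0 has no successor.
G3: ✓.
G4: fails — world w2 has no successor.
G5: fails — world u has no successor.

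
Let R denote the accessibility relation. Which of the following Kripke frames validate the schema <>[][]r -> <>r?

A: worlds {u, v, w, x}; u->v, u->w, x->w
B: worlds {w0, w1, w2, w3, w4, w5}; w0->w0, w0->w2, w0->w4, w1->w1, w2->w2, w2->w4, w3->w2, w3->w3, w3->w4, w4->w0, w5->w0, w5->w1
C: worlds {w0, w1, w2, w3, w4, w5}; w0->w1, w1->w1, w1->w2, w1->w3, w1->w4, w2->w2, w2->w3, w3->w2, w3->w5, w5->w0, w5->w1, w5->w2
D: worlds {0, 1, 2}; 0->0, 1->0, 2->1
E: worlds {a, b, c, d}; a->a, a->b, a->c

Frame correspondent (Sahlqvist): forall x forall y (xRy -> exists w (y R^2 w & xRw)) — i.e. a generalized confluence (Geach) condition.
A: fails — uRv but no t with vR²t and uRt.
B: ✓.
C: fails — w1Rw4 but no w with w4R²w and w1Rw.
D: fails — 2R1 but no w with 1R²w and 2Rw.
E: fails — aRb but no w with bR²w and aRw.

B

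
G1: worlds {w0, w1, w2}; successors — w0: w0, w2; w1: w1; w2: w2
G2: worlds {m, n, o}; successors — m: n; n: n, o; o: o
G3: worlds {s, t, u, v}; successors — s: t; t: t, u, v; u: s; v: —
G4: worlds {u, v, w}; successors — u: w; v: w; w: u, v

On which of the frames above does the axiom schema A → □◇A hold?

G4

This is the axiom for symmetry; its first-order frame correspondent is ∀x ∀y (Rxy → Ryx).
G1: fails — Rw0w2 but not Rw2w0.
G2: fails — Rno but not Ron.
G3: fails — Rtv but not Rvt.
G4: holds.
Valid on: G4.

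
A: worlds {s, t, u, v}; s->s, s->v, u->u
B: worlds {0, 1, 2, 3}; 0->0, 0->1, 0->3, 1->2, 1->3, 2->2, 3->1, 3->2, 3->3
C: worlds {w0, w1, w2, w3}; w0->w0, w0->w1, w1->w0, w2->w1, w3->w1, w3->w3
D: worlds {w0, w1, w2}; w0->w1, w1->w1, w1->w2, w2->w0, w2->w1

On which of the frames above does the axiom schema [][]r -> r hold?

B

Frame correspondent (Sahlqvist): forall x exists w (x R^2 w & x = w) — i.e. a generalized confluence (Geach) condition.
A: fails — at t but no w with tR²w and t=w.
B: satisfies the condition.
C: fails — at w2 but no w with w2R²w and w2=w.
D: fails — at w0 but no w with w0R²w and w0=w.
Valid on: B.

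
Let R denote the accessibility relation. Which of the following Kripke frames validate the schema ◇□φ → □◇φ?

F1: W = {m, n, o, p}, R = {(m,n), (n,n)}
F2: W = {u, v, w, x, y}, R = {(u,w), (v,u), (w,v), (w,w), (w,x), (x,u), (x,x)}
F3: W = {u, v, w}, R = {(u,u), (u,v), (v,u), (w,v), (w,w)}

F1

The schema corresponds to convergence: ∀x ∀y ∀z (Rxy ∧ Rxz → ∃w (Ryw ∧ Rzw)).
F1: satisfies the condition.
F2: fails — Rww and Rwv but w and v have no common successor.
F3: fails — Rww and Rwv but w and v have no common successor.
Valid on: F1.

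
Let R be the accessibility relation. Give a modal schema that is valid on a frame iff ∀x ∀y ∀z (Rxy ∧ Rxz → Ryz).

This is the Euclidean property; the standard corresponding axiom is 5: ◇s → □◇s.

◇s → □◇s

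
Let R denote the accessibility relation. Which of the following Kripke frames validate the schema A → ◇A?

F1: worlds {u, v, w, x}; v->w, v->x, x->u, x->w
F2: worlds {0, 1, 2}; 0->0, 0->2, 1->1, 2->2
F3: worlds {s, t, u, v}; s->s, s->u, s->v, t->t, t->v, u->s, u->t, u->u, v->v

This is the axiom for reflexivity; its first-order frame correspondent is ∀x Rxx.
F1: fails — world u does not see itself.
F2: ✓.
F3: ✓.
Valid on: F2, F3.

F2, F3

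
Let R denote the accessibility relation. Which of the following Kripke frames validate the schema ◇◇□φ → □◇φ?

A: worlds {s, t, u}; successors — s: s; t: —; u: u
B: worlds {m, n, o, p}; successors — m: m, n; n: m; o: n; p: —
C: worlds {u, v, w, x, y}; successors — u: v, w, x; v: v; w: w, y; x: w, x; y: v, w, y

The schema corresponds to a generalized confluence (Geach) condition: ∀x ∀y ∀z ((xR²y ∧ xRz) → ∃w (yRw ∧ zRw)).
A: ✓.
B: ✓.
C: fails — uR²v, uRw but no t with vRt and wRt.

A, B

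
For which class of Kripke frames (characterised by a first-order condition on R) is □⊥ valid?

This is the Ver axiom.
It corresponds to emptiness of R: ∀x ∀y ¬Rxy.

Emptiness of R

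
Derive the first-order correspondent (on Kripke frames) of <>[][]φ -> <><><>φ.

This is a Sahlqvist (Geach-type) schema ◇^1□^2φ → □^0◇^3φ.
First-order correspondent: forall x forall y (xRy -> exists w (y R^2 w & x R^3 w)).

forall x forall y (xRy -> exists w (y R^2 w & x R^3 w))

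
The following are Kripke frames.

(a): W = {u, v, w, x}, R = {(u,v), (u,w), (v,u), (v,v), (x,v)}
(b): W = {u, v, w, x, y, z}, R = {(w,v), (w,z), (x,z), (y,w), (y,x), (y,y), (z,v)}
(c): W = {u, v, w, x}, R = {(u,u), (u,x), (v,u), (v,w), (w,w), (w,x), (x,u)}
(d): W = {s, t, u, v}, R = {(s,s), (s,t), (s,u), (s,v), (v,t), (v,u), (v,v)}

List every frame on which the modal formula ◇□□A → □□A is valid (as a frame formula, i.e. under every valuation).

This is the axiom for a generalized confluence (Geach) condition; its first-order frame correspondent is ∀x ∀y ∀z ((xRy ∧ xR²z) → ∃w (yR²w ∧ z = w)).
(a): fails — uRw, uR²u but no t with wR²t and u=t.
(b): fails — wRv, wR²v but no t with vR²t and v=t.
(c): fails — vRu, vR²w but no t with uR²t and w=t.
(d): fails — sRt, sR²s but no w with tR²w and s=w.
Valid on no frame.

none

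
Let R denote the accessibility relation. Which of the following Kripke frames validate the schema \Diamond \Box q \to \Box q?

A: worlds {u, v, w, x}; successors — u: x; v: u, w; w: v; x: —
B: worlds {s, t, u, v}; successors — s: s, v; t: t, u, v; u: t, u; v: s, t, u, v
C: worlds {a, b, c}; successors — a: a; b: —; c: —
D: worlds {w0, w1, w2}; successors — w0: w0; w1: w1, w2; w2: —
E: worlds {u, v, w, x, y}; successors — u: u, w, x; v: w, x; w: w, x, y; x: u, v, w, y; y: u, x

C

Frame correspondent (Sahlqvist): \forall x \forall y \forall z (Rxy \wedge Rxz \to Ryz) — i.e. the Euclidean property.
A: fails — Rux and Rux but not Rxx.
B: fails — Rtu and Rtv but not Ruv.
C: condition met.
D: fails — Rw1w2 and Rw1w2 but not Rw2w2.
E: fails — Ruw and Ruu but not Rwu.
Valid on: C.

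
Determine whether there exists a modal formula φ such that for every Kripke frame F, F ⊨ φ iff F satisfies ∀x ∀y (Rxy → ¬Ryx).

Any modally definable frame class is closed under surjective bounded morphisms.
The 5-cycle (worlds a,b,c,d,e with a→b→c→d→e→a) is asymmetric. Mapping every world to a single reflexive point • is a surjective bounded morphism, and the reflexive point is not asymmetric (R•• but asymmetry requires ¬R••).
Hence asymmetry is not modally definable.

Not definable by any modal formula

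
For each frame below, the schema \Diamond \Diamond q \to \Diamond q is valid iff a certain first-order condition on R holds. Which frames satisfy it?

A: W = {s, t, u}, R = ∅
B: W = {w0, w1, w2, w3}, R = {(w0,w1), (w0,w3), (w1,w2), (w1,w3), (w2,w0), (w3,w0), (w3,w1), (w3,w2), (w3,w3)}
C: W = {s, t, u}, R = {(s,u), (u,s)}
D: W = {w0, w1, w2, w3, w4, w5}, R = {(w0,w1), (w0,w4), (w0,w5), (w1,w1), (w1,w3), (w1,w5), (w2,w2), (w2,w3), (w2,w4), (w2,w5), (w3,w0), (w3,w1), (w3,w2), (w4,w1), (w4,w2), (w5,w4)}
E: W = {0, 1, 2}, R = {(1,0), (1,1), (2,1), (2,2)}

A

The schema corresponds to transitivity: \forall x \forall y \forall z (Rxy \wedge Ryz \to Rxz).
A: ✓.
B: fails — Rw1w2 and Rw2w0 but not Rw1w0.
C: fails — Rsu and Rus but not Rss.
D: fails — Rw1w5 and Rw5w4 but not Rw1w4.
E: fails — R21 and R10 but not R20.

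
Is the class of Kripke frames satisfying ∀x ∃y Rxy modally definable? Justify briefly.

Yes, by □q → ◇q

This is a Sahlqvist condition; the D axiom □q → ◇q defines it.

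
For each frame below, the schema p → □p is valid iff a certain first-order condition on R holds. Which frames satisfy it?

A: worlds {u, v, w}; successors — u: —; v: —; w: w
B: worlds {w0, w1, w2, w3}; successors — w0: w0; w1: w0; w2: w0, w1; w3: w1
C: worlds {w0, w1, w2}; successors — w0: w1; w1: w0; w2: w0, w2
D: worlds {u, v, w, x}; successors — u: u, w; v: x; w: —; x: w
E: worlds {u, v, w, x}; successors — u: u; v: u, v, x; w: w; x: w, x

This is the axiom for a generalized confluence (Geach) condition; its first-order frame correspondent is ∀x ∀z (xRz → ∃w (x = w ∧ z = w)).
A: ✓.
B: fails — w1Rw0 but w1 ≠ w0.
C: fails — w0Rw1 but w0 ≠ w1.
D: fails — uRw but u ≠ w.
E: fails — vRu but v ≠ u.

A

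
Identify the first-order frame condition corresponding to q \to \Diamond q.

Replacing q by ¬q and contraposing gives the equivalent schema □q → q.
Suppose □q→q is valid. At any x set V(q)={w : Rxw}. Then □q holds at x, so q holds at x, i.e. Rxx.

Reflexivity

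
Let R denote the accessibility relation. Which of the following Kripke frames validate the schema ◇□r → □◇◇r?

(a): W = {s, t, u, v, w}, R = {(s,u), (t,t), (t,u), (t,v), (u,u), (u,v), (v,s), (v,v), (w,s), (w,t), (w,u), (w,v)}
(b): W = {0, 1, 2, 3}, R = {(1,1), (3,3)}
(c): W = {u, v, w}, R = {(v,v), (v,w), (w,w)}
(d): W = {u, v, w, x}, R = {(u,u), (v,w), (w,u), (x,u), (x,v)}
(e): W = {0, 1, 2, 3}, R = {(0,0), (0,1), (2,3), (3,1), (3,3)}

(a), (b), (c)

Frame correspondent (Sahlqvist): ∀x ∀y ∀z ((xRy ∧ xRz) → ∃w (yRw ∧ zR²w)) — i.e. a generalized confluence (Geach) condition.
(a): ✓.
(b): ✓.
(c): ✓.
(d): fails — xRv, xRu but no t with vRt and uR²t.
(e): fails — 0R0, 0R1 but no w with 0Rw and 1R²w.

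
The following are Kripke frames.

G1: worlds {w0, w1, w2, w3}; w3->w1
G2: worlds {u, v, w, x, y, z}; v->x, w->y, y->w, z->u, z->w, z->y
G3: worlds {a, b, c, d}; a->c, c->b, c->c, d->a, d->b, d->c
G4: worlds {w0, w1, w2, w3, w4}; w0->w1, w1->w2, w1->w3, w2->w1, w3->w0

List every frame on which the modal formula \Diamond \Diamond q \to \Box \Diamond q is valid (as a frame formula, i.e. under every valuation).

G1

The schema corresponds to a generalized confluence (Geach) condition: \forall x \forall y \forall z ((x R^2 y \wedge xRz) \to \exists w (y = w \wedge zRw)).
G1: satisfies the condition.
G2: fails — zR²w, zRu but no t with w=t and uRt.
G3: fails — cR²b, cRb but no w with b=w and bRw.
G4: fails — w1R²w0, w1Rw2 but no w with w0=w and w2Rw.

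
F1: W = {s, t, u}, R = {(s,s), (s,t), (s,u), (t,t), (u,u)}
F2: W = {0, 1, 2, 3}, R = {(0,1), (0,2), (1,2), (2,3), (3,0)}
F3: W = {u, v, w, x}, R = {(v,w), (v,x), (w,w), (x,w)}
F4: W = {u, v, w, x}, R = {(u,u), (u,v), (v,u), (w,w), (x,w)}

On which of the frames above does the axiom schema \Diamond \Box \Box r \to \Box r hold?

F4

The schema corresponds to a generalized confluence (Geach) condition: \forall x \forall y \forall z ((xRy \wedge xRz) \to \exists w (y R^2 w \wedge z = w)).
F1: fails — sRt, sRs but no w with tR²w and s=w.
F2: fails — 0R1, 0R1 but no w with 1R²w and 1=w.
F3: fails — vRw, vRx but no t with wR²t and x=t.
F4: condition met.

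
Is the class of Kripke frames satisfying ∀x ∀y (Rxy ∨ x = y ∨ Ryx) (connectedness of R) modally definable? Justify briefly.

No

Modal frame validity is preserved under disjoint unions.
Take 2 disjoint single-world reflexive frames: each is trivially connected, but their disjoint union has 2 worlds with no edge between distinct components, so it is not connected.
So the class is not modally definable.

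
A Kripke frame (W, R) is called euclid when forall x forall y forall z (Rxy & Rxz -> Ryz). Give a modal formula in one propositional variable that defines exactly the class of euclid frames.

This is the Euclidean property; the standard corresponding axiom is 5: ◇p → □◇p.
Suppose ◇p→□◇p is valid. Take Rxy, Rxz and set V(p)={y}. Then ◇p at x, so □◇p at x, so ◇p at z, so some w with Rzw has p; w=y, i.e. Rzy. By symmetry of the argument, Ryz.

◇p → □◇p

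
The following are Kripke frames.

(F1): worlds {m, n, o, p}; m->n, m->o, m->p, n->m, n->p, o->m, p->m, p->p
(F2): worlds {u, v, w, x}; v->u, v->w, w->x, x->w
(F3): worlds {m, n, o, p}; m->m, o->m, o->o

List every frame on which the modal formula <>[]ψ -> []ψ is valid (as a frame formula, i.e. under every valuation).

none

Frame correspondent (Sahlqvist): forall x forall y forall z (Rxy & Rxz -> Ryz) — i.e. the Euclidean property.
(F1): fails — Rmo and Rmo but not Roo.
(F2): fails — Rvu and Rvu but not Ruu.
(F3): fails — Rom and Roo but not Rmo.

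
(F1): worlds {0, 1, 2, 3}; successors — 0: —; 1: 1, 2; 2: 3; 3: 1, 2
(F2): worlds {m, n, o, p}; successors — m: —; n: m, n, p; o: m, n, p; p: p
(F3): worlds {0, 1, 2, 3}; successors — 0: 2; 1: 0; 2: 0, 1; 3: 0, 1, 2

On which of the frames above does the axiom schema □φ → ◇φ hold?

(F3)

Frame correspondent (Sahlqvist): ∀x ∃y Rxy — i.e. seriality.
(F1): fails — world 0 has no successor.
(F2): fails — world m has no successor.
(F3): satisfies the condition.
Valid on: (F3).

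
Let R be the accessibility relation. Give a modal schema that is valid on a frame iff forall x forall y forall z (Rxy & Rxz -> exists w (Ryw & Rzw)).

A defining formula is ◇□s → □◇s (the .2 axiom).

◇□s → □◇s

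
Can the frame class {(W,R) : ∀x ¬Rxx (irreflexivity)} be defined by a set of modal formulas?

Not definable by any modal formula

If a class were modally definable it would be closed under surjective bounded morphisms (Goldblatt–Thomason).
The 3-cycle (worlds a,b,c with a→b→c→a) is irreflexive, and the map sending every world to a single reflexive point • is a surjective bounded morphism (forth: every edge maps to (•,•); back: every world has a successor). So any modal formula valid on the 3-cycle is also valid on the reflexive point, which is not irreflexive.
So no modal formula (or set of formulas) defines exactly the irreflexive frames.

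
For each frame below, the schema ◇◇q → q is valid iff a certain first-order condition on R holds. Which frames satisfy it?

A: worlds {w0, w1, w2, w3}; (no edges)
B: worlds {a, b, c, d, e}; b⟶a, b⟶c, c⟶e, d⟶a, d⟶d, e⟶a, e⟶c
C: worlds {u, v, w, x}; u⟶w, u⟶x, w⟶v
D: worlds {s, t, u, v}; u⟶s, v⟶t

A, D

Frame correspondent (Sahlqvist): ∀x ∀y (xR²y → ∃w (y = w ∧ x = w)) — i.e. a generalized confluence (Geach) condition.
A: holds.
B: fails — bR²e but e ≠ b.
C: fails — uR²v but v ≠ u.
D: holds.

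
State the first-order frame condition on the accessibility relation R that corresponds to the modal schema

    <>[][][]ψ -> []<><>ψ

This is a Sahlqvist (Geach-type) schema ◇^1□^3ψ → □^1◇^2ψ.
Minimal-valuation argument: fix x; take any y with xR^1y and any z with xR^1z. Set V(ψ) to the set of worlds R-reachable from y in exactly 3 steps. Then □^3ψ holds at y, so the antecedent holds at x; validity forces ◇^2ψ at z, giving a w with zR^2w and yR^3w.
First-order correspondent: forall x forall y forall z ((xRy & xRz) -> exists w (y R^3 w & z R^2 w)).

forall x forall y forall z ((xRy & xRz) -> exists w (y R^3 w & z R^2 w))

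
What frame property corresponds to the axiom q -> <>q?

Reflexivity

This is a form of the T axiom.
It corresponds to reflexivity: forall x Rxx.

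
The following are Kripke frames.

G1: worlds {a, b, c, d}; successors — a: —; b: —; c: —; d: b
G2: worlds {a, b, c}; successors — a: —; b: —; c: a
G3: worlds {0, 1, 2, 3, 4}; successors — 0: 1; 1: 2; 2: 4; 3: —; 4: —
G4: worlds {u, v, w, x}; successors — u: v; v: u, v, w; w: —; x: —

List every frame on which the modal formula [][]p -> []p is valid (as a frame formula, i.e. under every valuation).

G4

The schema corresponds to density: forall x forall y (Rxy -> exists z (Rxz & Rzy)).
G1: fails — Rdb but no z with Rdz and Rzb.
G2: fails — Rca but no z with Rcz and Rza.
G3: fails — R12 but no z with R1z and Rz2.
G4: holds.
Valid on: G4.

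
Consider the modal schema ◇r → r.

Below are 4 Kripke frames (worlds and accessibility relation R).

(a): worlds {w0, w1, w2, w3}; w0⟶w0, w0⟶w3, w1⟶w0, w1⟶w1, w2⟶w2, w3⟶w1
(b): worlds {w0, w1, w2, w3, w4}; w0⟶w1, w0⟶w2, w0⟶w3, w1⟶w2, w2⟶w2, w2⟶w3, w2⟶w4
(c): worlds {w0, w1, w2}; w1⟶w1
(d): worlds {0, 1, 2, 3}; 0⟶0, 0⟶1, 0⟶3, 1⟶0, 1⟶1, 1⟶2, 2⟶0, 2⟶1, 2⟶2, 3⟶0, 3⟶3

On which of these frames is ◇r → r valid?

This is the axiom for a generalized confluence (Geach) condition; its first-order frame correspondent is ∀x ∀y (xRy → ∃w (y = w ∧ x = w)).
(a): fails — w0Rw3 but w3 ≠ w0.
(b): fails — w0Rw1 but w1 ≠ w0.
(c): condition met.
(d): fails — 0R1 but 1 ≠ 0.
Valid on: (c).

(c)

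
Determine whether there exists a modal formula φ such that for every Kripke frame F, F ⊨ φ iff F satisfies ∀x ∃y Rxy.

Yes — defined by □q → ◇q

Yes: it is seriality, defined by the D schema □q → ◇q.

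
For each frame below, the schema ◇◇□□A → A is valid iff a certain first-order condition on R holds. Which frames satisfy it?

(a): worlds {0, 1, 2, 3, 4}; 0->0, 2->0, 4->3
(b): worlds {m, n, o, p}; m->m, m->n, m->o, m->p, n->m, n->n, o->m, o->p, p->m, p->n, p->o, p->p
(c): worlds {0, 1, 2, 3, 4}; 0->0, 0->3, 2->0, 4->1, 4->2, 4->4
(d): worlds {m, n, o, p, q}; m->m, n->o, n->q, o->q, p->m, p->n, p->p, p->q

This is the axiom for a generalized confluence (Geach) condition; its first-order frame correspondent is ∀x ∀y (xR²y → ∃w (yR²w ∧ x = w)).
(a): fails — 2R²0 but no w with 0R²w and 2=w.
(b): holds.
(c): fails — 0R²3 but no w with 3R²w and 0=w.
(d): fails — nR²q but no w with qR²w and n=w.
Valid on: (b).

(b)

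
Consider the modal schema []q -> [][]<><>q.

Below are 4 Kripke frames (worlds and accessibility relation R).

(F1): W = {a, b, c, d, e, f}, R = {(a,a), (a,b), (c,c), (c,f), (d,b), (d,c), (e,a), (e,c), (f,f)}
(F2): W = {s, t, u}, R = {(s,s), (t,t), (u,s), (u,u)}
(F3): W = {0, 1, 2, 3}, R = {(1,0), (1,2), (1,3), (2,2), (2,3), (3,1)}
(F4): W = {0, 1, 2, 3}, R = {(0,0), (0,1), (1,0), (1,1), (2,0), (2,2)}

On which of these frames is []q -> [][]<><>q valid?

The schema corresponds to a generalized confluence (Geach) condition: forall x forall z (x R^2 z -> exists w (xRw & z R^2 w)).
(F1): fails — aR²b but no w with aRw and bR²w.
(F2): ✓.
(F3): fails — 3R²0 but no w with 3Rw and 0R²w.
(F4): ✓.

(F2), (F4)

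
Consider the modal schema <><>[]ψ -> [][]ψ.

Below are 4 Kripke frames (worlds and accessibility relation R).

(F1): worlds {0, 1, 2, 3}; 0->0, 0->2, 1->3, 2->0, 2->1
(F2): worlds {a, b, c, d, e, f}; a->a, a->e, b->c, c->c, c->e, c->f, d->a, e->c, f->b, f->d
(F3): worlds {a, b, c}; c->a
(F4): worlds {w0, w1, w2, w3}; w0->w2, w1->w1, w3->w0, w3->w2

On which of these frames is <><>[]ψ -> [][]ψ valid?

(F3)

The schema corresponds to a generalized confluence (Geach) condition: forall x forall y forall z ((x R^2 y & x R^2 z) -> exists w (yRw & z = w)).
(F1): fails — 0R²0, 0R²1 but no w with 0Rw and 1=w.
(F2): fails — aR²a, aR²c but no w with aRw and c=w.
(F3): satisfies the condition.
(F4): fails — w3R²w2, w3R²w2 but no w with w2Rw and w2=w.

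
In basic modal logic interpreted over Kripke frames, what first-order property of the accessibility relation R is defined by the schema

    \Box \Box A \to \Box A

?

Density

This schema is the C4 axiom.
It corresponds to density: \forall x \forall y (Rxy \to \exists z (Rxz \wedge Rzy)).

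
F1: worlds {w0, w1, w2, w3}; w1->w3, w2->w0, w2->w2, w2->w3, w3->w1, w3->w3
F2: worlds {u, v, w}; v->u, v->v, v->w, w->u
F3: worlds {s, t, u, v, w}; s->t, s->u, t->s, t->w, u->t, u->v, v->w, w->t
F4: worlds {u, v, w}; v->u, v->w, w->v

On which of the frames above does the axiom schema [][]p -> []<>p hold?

F3

The schema corresponds to a generalized confluence (Geach) condition: forall x forall z (xRz -> exists w (x R^2 w & zRw)).
F1: fails — w2Rw0 but no w with w2R²w and w0Rw.
F2: fails — vRu but no t with vR²t and uRt.
F3: satisfies the condition.
F4: fails — vRu but no t with vR²t and uRt.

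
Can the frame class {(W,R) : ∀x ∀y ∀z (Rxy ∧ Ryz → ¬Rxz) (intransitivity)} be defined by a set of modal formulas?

Not definable by any modal formula

Modal frame validity is preserved under surjective bounded morphisms.
The 3-cycle (worlds a,b,c with a→b→c→a) is intransitive. Mapping every world to a single reflexive point • is a surjective bounded morphism; the reflexive point is not intransitive (R••∧R•• but R••).
So the class is not modally definable.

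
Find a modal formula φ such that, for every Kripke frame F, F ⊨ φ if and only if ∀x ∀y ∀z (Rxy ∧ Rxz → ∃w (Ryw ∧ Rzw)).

◇□ψ → □◇ψ

The condition is convergence. The .2 schema ◇□ψ → □◇ψ defines it.
Suppose ◇□ψ→□◇ψ is valid. Take Rxy, Rxz and set V(ψ)={w : Ryw}. Then □ψ at y so ◇□ψ at x, so □◇ψ at x, so ◇ψ at z, giving w with Rzw and Ryw.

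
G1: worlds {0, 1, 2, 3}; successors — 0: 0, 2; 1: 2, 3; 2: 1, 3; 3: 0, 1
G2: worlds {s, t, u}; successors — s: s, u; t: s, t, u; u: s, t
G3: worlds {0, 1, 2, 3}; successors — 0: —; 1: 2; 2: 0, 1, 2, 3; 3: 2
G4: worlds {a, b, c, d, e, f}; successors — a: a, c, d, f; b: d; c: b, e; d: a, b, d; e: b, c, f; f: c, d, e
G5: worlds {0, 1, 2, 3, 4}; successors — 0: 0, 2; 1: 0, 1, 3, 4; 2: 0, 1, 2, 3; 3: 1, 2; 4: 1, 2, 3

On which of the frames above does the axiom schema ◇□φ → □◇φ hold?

G2, G5

This is the axiom for convergence; its first-order frame correspondent is ∀x ∀y ∀z (Rxy ∧ Rxz → ∃w (Ryw ∧ Rzw)).
G1: fails — R00 and R02 but 0 and 2 have no common successor.
G2: holds.
G3: fails — R23 and R20 but 3 and 0 have no common successor.
G4: fails — Raa and Rac but a and c have no common successor.
G5: holds.
Valid on: G2, G5.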